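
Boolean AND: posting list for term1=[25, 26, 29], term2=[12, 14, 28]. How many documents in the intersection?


Boolean AND: find intersection of posting lists
term1 docs: [25, 26, 29]
term2 docs: [12, 14, 28]
Intersection: []
|intersection| = 0

0


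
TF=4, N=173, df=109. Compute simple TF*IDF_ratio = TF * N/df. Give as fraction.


TF * (N/df)
= 4 * (173/109)
= 4 * 173/109
= 692/109

692/109


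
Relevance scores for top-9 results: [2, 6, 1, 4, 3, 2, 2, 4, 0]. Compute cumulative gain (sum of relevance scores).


Cumulative Gain = sum of relevance scores
Position 1: rel=2, running sum=2
Position 2: rel=6, running sum=8
Position 3: rel=1, running sum=9
Position 4: rel=4, running sum=13
Position 5: rel=3, running sum=16
Position 6: rel=2, running sum=18
Position 7: rel=2, running sum=20
Position 8: rel=4, running sum=24
Position 9: rel=0, running sum=24
CG = 24

24


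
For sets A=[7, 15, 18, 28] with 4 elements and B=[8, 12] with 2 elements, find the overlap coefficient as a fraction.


A intersect B = []
|A intersect B| = 0
min(|A|, |B|) = min(4, 2) = 2
Overlap = 0 / 2 = 0

0


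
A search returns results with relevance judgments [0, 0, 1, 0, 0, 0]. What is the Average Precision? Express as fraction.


Computing P@k for each relevant position:
Position 1: not relevant
Position 2: not relevant
Position 3: relevant, P@3 = 1/3 = 1/3
Position 4: not relevant
Position 5: not relevant
Position 6: not relevant
Sum of P@k = 1/3 = 1/3
AP = 1/3 / 1 = 1/3

1/3


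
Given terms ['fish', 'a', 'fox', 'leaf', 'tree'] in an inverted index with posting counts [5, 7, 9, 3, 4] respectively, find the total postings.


Summing posting list sizes:
'fish': 5 postings
'a': 7 postings
'fox': 9 postings
'leaf': 3 postings
'tree': 4 postings
Total = 5 + 7 + 9 + 3 + 4 = 28

28


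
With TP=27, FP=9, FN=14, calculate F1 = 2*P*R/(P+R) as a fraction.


F1 = 2 * P * R / (P + R)
P = TP/(TP+FP) = 27/36 = 3/4
R = TP/(TP+FN) = 27/41 = 27/41
2 * P * R = 2 * 3/4 * 27/41 = 81/82
P + R = 3/4 + 27/41 = 231/164
F1 = 81/82 / 231/164 = 54/77

54/77


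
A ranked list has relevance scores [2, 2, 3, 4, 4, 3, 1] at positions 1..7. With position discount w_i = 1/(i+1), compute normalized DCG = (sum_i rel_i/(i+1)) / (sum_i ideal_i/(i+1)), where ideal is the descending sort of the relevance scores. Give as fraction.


Position discount weights w_i = 1/(i+1) for i=1..7:
Weights = [1/2, 1/3, 1/4, 1/5, 1/6, 1/7, 1/8]
Actual relevance: [2, 2, 3, 4, 4, 3, 1]
DCG = 2/2 + 2/3 + 3/4 + 4/5 + 4/6 + 3/7 + 1/8 = 3727/840
Ideal relevance (sorted desc): [4, 4, 3, 3, 2, 2, 1]
Ideal DCG = 4/2 + 4/3 + 3/4 + 3/5 + 2/6 + 2/7 + 1/8 = 4559/840
nDCG = DCG / ideal_DCG = 3727/840 / 4559/840 = 3727/4559

3727/4559


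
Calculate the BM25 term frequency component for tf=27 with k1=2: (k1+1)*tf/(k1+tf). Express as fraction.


BM25 TF component = (k1+1)*tf / (k1+tf)
k1 = 2, tf = 27
Numerator = (2+1)*27 = 81
Denominator = 2 + 27 = 29
= 81/29 = 81/29

81/29


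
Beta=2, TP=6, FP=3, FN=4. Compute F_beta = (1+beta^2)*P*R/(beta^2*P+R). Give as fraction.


P = TP/(TP+FP) = 6/9 = 2/3
R = TP/(TP+FN) = 6/10 = 3/5
beta^2 = 2^2 = 4
(1 + beta^2) = 5
Numerator = (1+beta^2)*P*R = 2
Denominator = beta^2*P + R = 8/3 + 3/5 = 49/15
F_beta = 30/49

30/49


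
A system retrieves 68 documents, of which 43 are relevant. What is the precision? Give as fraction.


Precision = relevant_retrieved / total_retrieved
= 43 / 68
= 43 / (43 + 25)
= 43/68

43/68


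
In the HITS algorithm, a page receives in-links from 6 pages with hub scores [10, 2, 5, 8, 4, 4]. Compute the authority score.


Authority = sum of hub scores of in-linkers
In-link 1: hub score = 10
In-link 2: hub score = 2
In-link 3: hub score = 5
In-link 4: hub score = 8
In-link 5: hub score = 4
In-link 6: hub score = 4
Authority = 10 + 2 + 5 + 8 + 4 + 4 = 33

33


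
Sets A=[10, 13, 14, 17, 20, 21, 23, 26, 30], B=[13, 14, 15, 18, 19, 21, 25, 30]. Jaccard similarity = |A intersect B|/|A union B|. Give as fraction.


A intersect B = [13, 14, 21, 30]
|A intersect B| = 4
A union B = [10, 13, 14, 15, 17, 18, 19, 20, 21, 23, 25, 26, 30]
|A union B| = 13
Jaccard = 4/13 = 4/13

4/13


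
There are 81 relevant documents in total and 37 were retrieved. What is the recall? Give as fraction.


Recall = retrieved_relevant / total_relevant
= 37 / 81
= 37 / (37 + 44)
= 37/81

37/81


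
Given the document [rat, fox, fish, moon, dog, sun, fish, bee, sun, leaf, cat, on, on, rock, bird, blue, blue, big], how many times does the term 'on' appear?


Document has 18 words
Scanning for 'on':
Found at positions: [11, 12]
Count = 2

2


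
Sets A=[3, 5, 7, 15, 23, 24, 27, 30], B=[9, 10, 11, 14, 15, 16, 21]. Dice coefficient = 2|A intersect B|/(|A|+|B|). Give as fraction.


A intersect B = [15]
|A intersect B| = 1
|A| = 8, |B| = 7
Dice = 2*1 / (8+7)
= 2 / 15 = 2/15

2/15


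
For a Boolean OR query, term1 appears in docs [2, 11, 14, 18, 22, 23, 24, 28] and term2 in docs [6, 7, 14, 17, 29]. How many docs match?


Boolean OR: find union of posting lists
term1 docs: [2, 11, 14, 18, 22, 23, 24, 28]
term2 docs: [6, 7, 14, 17, 29]
Union: [2, 6, 7, 11, 14, 17, 18, 22, 23, 24, 28, 29]
|union| = 12

12


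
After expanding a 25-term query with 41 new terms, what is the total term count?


Original terms: 25
Expansion terms: 41
Total = 25 + 41 = 66

66


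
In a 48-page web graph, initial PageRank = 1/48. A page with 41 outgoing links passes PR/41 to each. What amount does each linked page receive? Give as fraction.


Initial PR = 1/48 = 1/48
Outlinks = 41
Contribution per link = PR / outlinks
= 1/48 / 41
= 1/1968

1/1968


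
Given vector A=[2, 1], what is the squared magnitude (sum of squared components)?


|A|^2 = sum of squared components
A[0]^2 = 2^2 = 4
A[1]^2 = 1^2 = 1
Sum = 4 + 1 = 5

5


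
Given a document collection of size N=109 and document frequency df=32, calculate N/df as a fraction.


IDF ratio = N / df
= 109 / 32
= 109/32

109/32


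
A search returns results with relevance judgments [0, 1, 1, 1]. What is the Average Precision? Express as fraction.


Computing P@k for each relevant position:
Position 1: not relevant
Position 2: relevant, P@2 = 1/2 = 1/2
Position 3: relevant, P@3 = 2/3 = 2/3
Position 4: relevant, P@4 = 3/4 = 3/4
Sum of P@k = 1/2 + 2/3 + 3/4 = 23/12
AP = 23/12 / 3 = 23/36

23/36


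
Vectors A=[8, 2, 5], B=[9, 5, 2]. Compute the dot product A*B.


Dot product = sum of element-wise products
A[0]*B[0] = 8*9 = 72
A[1]*B[1] = 2*5 = 10
A[2]*B[2] = 5*2 = 10
Sum = 72 + 10 + 10 = 92

92


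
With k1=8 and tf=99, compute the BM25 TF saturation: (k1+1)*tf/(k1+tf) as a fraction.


BM25 TF component = (k1+1)*tf / (k1+tf)
k1 = 8, tf = 99
Numerator = (8+1)*99 = 891
Denominator = 8 + 99 = 107
= 891/107 = 891/107

891/107


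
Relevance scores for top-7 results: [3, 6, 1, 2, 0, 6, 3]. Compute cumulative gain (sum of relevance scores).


Cumulative Gain = sum of relevance scores
Position 1: rel=3, running sum=3
Position 2: rel=6, running sum=9
Position 3: rel=1, running sum=10
Position 4: rel=2, running sum=12
Position 5: rel=0, running sum=12
Position 6: rel=6, running sum=18
Position 7: rel=3, running sum=21
CG = 21

21


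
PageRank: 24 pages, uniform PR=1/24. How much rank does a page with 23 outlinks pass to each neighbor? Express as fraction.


Initial PR = 1/24 = 1/24
Outlinks = 23
Contribution per link = PR / outlinks
= 1/24 / 23
= 1/552

1/552


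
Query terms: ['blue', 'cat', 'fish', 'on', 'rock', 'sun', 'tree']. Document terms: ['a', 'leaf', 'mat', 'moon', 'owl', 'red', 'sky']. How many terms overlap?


Query terms: ['blue', 'cat', 'fish', 'on', 'rock', 'sun', 'tree']
Document terms: ['a', 'leaf', 'mat', 'moon', 'owl', 'red', 'sky']
Common terms: []
Overlap count = 0

0


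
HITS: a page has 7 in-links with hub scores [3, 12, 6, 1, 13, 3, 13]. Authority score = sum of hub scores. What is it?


Authority = sum of hub scores of in-linkers
In-link 1: hub score = 3
In-link 2: hub score = 12
In-link 3: hub score = 6
In-link 4: hub score = 1
In-link 5: hub score = 13
In-link 6: hub score = 3
In-link 7: hub score = 13
Authority = 3 + 12 + 6 + 1 + 13 + 3 + 13 = 51

51


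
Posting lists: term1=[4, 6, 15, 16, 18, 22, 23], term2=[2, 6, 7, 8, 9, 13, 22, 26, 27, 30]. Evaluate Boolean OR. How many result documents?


Boolean OR: find union of posting lists
term1 docs: [4, 6, 15, 16, 18, 22, 23]
term2 docs: [2, 6, 7, 8, 9, 13, 22, 26, 27, 30]
Union: [2, 4, 6, 7, 8, 9, 13, 15, 16, 18, 22, 23, 26, 27, 30]
|union| = 15

15


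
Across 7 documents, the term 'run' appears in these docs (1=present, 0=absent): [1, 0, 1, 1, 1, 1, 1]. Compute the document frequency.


Checking each document for 'run':
Doc 1: present
Doc 2: absent
Doc 3: present
Doc 4: present
Doc 5: present
Doc 6: present
Doc 7: present
df = sum of presences = 1 + 0 + 1 + 1 + 1 + 1 + 1 = 6

6


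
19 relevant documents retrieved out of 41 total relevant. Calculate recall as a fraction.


Recall = retrieved_relevant / total_relevant
= 19 / 41
= 19 / (19 + 22)
= 19/41

19/41


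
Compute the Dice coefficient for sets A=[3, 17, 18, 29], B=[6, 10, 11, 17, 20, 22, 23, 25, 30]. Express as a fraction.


A intersect B = [17]
|A intersect B| = 1
|A| = 4, |B| = 9
Dice = 2*1 / (4+9)
= 2 / 13 = 2/13

2/13


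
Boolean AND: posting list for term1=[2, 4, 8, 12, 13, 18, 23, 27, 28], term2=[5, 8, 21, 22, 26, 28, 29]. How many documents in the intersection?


Boolean AND: find intersection of posting lists
term1 docs: [2, 4, 8, 12, 13, 18, 23, 27, 28]
term2 docs: [5, 8, 21, 22, 26, 28, 29]
Intersection: [8, 28]
|intersection| = 2

2


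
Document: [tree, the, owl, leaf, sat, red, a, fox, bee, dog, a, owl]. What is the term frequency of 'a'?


Document has 12 words
Scanning for 'a':
Found at positions: [6, 10]
Count = 2

2


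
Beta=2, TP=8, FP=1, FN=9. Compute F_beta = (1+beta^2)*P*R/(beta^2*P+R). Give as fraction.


P = TP/(TP+FP) = 8/9 = 8/9
R = TP/(TP+FN) = 8/17 = 8/17
beta^2 = 2^2 = 4
(1 + beta^2) = 5
Numerator = (1+beta^2)*P*R = 320/153
Denominator = beta^2*P + R = 32/9 + 8/17 = 616/153
F_beta = 40/77

40/77


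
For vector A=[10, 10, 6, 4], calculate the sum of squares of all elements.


|A|^2 = sum of squared components
A[0]^2 = 10^2 = 100
A[1]^2 = 10^2 = 100
A[2]^2 = 6^2 = 36
A[3]^2 = 4^2 = 16
Sum = 100 + 100 + 36 + 16 = 252

252


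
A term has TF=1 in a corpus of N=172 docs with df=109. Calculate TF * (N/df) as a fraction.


TF * (N/df)
= 1 * (172/109)
= 1 * 172/109
= 172/109

172/109


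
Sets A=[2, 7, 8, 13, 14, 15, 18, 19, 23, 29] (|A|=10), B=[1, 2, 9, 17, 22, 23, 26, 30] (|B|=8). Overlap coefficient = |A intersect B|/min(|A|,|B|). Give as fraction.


A intersect B = [2, 23]
|A intersect B| = 2
min(|A|, |B|) = min(10, 8) = 8
Overlap = 2 / 8 = 1/4

1/4


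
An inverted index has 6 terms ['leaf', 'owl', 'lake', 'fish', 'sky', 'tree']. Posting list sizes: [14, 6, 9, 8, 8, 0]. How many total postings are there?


Summing posting list sizes:
'leaf': 14 postings
'owl': 6 postings
'lake': 9 postings
'fish': 8 postings
'sky': 8 postings
'tree': 0 postings
Total = 14 + 6 + 9 + 8 + 8 + 0 = 45

45


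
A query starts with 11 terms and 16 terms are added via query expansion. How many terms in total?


Original terms: 11
Expansion terms: 16
Total = 11 + 16 = 27

27


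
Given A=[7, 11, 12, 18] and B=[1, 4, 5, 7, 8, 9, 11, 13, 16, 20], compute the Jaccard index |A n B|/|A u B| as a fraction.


A intersect B = [7, 11]
|A intersect B| = 2
A union B = [1, 4, 5, 7, 8, 9, 11, 12, 13, 16, 18, 20]
|A union B| = 12
Jaccard = 2/12 = 1/6

1/6


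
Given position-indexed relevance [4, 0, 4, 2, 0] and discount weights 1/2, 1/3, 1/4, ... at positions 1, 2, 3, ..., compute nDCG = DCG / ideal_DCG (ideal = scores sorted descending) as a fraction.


Position discount weights w_i = 1/(i+1) for i=1..5:
Weights = [1/2, 1/3, 1/4, 1/5, 1/6]
Actual relevance: [4, 0, 4, 2, 0]
DCG = 4/2 + 0/3 + 4/4 + 2/5 + 0/6 = 17/5
Ideal relevance (sorted desc): [4, 4, 2, 0, 0]
Ideal DCG = 4/2 + 4/3 + 2/4 + 0/5 + 0/6 = 23/6
nDCG = DCG / ideal_DCG = 17/5 / 23/6 = 102/115

102/115


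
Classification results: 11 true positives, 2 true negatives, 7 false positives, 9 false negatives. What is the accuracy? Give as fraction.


Accuracy = (TP + TN) / (TP + TN + FP + FN)
TP + TN = 11 + 2 = 13
Total = 11 + 2 + 7 + 9 = 29
Accuracy = 13 / 29 = 13/29

13/29


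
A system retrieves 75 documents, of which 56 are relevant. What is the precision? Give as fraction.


Precision = relevant_retrieved / total_retrieved
= 56 / 75
= 56 / (56 + 19)
= 56/75

56/75


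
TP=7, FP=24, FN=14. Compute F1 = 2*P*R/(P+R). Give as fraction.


F1 = 2 * P * R / (P + R)
P = TP/(TP+FP) = 7/31 = 7/31
R = TP/(TP+FN) = 7/21 = 1/3
2 * P * R = 2 * 7/31 * 1/3 = 14/93
P + R = 7/31 + 1/3 = 52/93
F1 = 14/93 / 52/93 = 7/26

7/26


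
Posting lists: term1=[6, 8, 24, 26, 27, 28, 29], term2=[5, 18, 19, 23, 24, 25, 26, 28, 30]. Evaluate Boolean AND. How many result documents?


Boolean AND: find intersection of posting lists
term1 docs: [6, 8, 24, 26, 27, 28, 29]
term2 docs: [5, 18, 19, 23, 24, 25, 26, 28, 30]
Intersection: [24, 26, 28]
|intersection| = 3

3


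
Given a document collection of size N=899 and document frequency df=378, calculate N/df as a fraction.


IDF ratio = N / df
= 899 / 378
= 899/378

899/378


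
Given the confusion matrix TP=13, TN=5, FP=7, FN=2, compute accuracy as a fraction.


Accuracy = (TP + TN) / (TP + TN + FP + FN)
TP + TN = 13 + 5 = 18
Total = 13 + 5 + 7 + 2 = 27
Accuracy = 18 / 27 = 2/3

2/3


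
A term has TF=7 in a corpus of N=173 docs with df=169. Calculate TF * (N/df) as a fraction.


TF * (N/df)
= 7 * (173/169)
= 7 * 173/169
= 1211/169

1211/169


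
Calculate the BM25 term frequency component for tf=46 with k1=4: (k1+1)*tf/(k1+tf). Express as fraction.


BM25 TF component = (k1+1)*tf / (k1+tf)
k1 = 4, tf = 46
Numerator = (4+1)*46 = 230
Denominator = 4 + 46 = 50
= 230/50 = 23/5

23/5


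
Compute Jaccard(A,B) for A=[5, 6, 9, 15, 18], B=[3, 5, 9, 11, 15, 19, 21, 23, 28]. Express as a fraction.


A intersect B = [5, 9, 15]
|A intersect B| = 3
A union B = [3, 5, 6, 9, 11, 15, 18, 19, 21, 23, 28]
|A union B| = 11
Jaccard = 3/11 = 3/11

3/11


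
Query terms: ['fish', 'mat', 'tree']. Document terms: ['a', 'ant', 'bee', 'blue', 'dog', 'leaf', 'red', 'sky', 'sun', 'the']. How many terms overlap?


Query terms: ['fish', 'mat', 'tree']
Document terms: ['a', 'ant', 'bee', 'blue', 'dog', 'leaf', 'red', 'sky', 'sun', 'the']
Common terms: []
Overlap count = 0

0


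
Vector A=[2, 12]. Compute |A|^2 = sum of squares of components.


|A|^2 = sum of squared components
A[0]^2 = 2^2 = 4
A[1]^2 = 12^2 = 144
Sum = 4 + 144 = 148

148


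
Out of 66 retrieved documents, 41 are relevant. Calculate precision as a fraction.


Precision = relevant_retrieved / total_retrieved
= 41 / 66
= 41 / (41 + 25)
= 41/66

41/66


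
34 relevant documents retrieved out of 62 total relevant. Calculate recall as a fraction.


Recall = retrieved_relevant / total_relevant
= 34 / 62
= 34 / (34 + 28)
= 17/31

17/31


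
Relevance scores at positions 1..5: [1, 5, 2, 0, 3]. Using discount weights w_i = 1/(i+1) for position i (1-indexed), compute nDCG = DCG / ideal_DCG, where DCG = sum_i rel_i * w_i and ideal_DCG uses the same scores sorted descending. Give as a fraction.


Position discount weights w_i = 1/(i+1) for i=1..5:
Weights = [1/2, 1/3, 1/4, 1/5, 1/6]
Actual relevance: [1, 5, 2, 0, 3]
DCG = 1/2 + 5/3 + 2/4 + 0/5 + 3/6 = 19/6
Ideal relevance (sorted desc): [5, 3, 2, 1, 0]
Ideal DCG = 5/2 + 3/3 + 2/4 + 1/5 + 0/6 = 21/5
nDCG = DCG / ideal_DCG = 19/6 / 21/5 = 95/126

95/126


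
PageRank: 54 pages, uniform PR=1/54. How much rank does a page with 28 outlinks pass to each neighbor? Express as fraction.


Initial PR = 1/54 = 1/54
Outlinks = 28
Contribution per link = PR / outlinks
= 1/54 / 28
= 1/1512

1/1512


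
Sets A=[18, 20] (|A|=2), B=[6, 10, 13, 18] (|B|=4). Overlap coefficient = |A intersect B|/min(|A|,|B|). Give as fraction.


A intersect B = [18]
|A intersect B| = 1
min(|A|, |B|) = min(2, 4) = 2
Overlap = 1 / 2 = 1/2

1/2


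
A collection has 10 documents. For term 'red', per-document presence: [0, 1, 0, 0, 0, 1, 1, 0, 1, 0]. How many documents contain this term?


Checking each document for 'red':
Doc 1: absent
Doc 2: present
Doc 3: absent
Doc 4: absent
Doc 5: absent
Doc 6: present
Doc 7: present
Doc 8: absent
Doc 9: present
Doc 10: absent
df = sum of presences = 0 + 1 + 0 + 0 + 0 + 1 + 1 + 0 + 1 + 0 = 4

4


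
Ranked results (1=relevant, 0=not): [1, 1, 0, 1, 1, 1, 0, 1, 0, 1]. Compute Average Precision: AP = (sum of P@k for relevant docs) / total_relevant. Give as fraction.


Computing P@k for each relevant position:
Position 1: relevant, P@1 = 1/1 = 1
Position 2: relevant, P@2 = 2/2 = 1
Position 3: not relevant
Position 4: relevant, P@4 = 3/4 = 3/4
Position 5: relevant, P@5 = 4/5 = 4/5
Position 6: relevant, P@6 = 5/6 = 5/6
Position 7: not relevant
Position 8: relevant, P@8 = 6/8 = 3/4
Position 9: not relevant
Position 10: relevant, P@10 = 7/10 = 7/10
Sum of P@k = 1 + 1 + 3/4 + 4/5 + 5/6 + 3/4 + 7/10 = 35/6
AP = 35/6 / 7 = 5/6

5/6


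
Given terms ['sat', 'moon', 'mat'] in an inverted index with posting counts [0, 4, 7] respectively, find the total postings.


Summing posting list sizes:
'sat': 0 postings
'moon': 4 postings
'mat': 7 postings
Total = 0 + 4 + 7 = 11

11


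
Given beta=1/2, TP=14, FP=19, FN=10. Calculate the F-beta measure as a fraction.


P = TP/(TP+FP) = 14/33 = 14/33
R = TP/(TP+FN) = 14/24 = 7/12
beta^2 = 1/2^2 = 1/4
(1 + beta^2) = 5/4
Numerator = (1+beta^2)*P*R = 245/792
Denominator = beta^2*P + R = 7/66 + 7/12 = 91/132
F_beta = 35/78

35/78


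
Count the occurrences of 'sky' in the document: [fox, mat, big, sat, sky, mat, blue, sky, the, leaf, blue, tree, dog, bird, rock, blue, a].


Document has 17 words
Scanning for 'sky':
Found at positions: [4, 7]
Count = 2

2


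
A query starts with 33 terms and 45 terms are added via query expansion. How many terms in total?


Original terms: 33
Expansion terms: 45
Total = 33 + 45 = 78

78


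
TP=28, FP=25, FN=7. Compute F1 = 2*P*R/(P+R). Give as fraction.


F1 = 2 * P * R / (P + R)
P = TP/(TP+FP) = 28/53 = 28/53
R = TP/(TP+FN) = 28/35 = 4/5
2 * P * R = 2 * 28/53 * 4/5 = 224/265
P + R = 28/53 + 4/5 = 352/265
F1 = 224/265 / 352/265 = 7/11

7/11


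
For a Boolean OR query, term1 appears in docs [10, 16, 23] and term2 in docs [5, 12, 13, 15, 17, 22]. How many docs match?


Boolean OR: find union of posting lists
term1 docs: [10, 16, 23]
term2 docs: [5, 12, 13, 15, 17, 22]
Union: [5, 10, 12, 13, 15, 16, 17, 22, 23]
|union| = 9

9


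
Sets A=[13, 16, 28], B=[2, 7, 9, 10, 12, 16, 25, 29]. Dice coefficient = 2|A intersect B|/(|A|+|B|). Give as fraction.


A intersect B = [16]
|A intersect B| = 1
|A| = 3, |B| = 8
Dice = 2*1 / (3+8)
= 2 / 11 = 2/11

2/11


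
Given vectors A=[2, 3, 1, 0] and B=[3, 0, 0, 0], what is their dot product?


Dot product = sum of element-wise products
A[0]*B[0] = 2*3 = 6
A[1]*B[1] = 3*0 = 0
A[2]*B[2] = 1*0 = 0
A[3]*B[3] = 0*0 = 0
Sum = 6 + 0 + 0 + 0 = 6

6


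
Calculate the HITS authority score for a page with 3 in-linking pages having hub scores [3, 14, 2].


Authority = sum of hub scores of in-linkers
In-link 1: hub score = 3
In-link 2: hub score = 14
In-link 3: hub score = 2
Authority = 3 + 14 + 2 = 19

19


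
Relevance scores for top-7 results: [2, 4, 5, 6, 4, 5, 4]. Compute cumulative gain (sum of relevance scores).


Cumulative Gain = sum of relevance scores
Position 1: rel=2, running sum=2
Position 2: rel=4, running sum=6
Position 3: rel=5, running sum=11
Position 4: rel=6, running sum=17
Position 5: rel=4, running sum=21
Position 6: rel=5, running sum=26
Position 7: rel=4, running sum=30
CG = 30

30


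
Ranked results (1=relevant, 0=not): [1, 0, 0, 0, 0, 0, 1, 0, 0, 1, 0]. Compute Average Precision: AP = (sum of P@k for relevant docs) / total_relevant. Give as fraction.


Computing P@k for each relevant position:
Position 1: relevant, P@1 = 1/1 = 1
Position 2: not relevant
Position 3: not relevant
Position 4: not relevant
Position 5: not relevant
Position 6: not relevant
Position 7: relevant, P@7 = 2/7 = 2/7
Position 8: not relevant
Position 9: not relevant
Position 10: relevant, P@10 = 3/10 = 3/10
Position 11: not relevant
Sum of P@k = 1 + 2/7 + 3/10 = 111/70
AP = 111/70 / 3 = 37/70

37/70


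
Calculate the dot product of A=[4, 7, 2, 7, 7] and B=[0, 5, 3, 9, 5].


Dot product = sum of element-wise products
A[0]*B[0] = 4*0 = 0
A[1]*B[1] = 7*5 = 35
A[2]*B[2] = 2*3 = 6
A[3]*B[3] = 7*9 = 63
A[4]*B[4] = 7*5 = 35
Sum = 0 + 35 + 6 + 63 + 35 = 139

139


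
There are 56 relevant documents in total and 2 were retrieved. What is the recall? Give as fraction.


Recall = retrieved_relevant / total_relevant
= 2 / 56
= 2 / (2 + 54)
= 1/28

1/28


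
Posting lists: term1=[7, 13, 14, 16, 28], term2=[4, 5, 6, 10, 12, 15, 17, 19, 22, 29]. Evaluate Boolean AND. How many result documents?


Boolean AND: find intersection of posting lists
term1 docs: [7, 13, 14, 16, 28]
term2 docs: [4, 5, 6, 10, 12, 15, 17, 19, 22, 29]
Intersection: []
|intersection| = 0

0


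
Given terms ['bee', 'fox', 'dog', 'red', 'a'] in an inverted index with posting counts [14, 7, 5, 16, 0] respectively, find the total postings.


Summing posting list sizes:
'bee': 14 postings
'fox': 7 postings
'dog': 5 postings
'red': 16 postings
'a': 0 postings
Total = 14 + 7 + 5 + 16 + 0 = 42

42


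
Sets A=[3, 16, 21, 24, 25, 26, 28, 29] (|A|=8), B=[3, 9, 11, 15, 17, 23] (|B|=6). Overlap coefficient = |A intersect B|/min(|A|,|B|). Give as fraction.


A intersect B = [3]
|A intersect B| = 1
min(|A|, |B|) = min(8, 6) = 6
Overlap = 1 / 6 = 1/6

1/6


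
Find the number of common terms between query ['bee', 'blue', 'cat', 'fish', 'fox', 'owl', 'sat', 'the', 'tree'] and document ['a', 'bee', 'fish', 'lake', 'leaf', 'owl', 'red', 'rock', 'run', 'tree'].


Query terms: ['bee', 'blue', 'cat', 'fish', 'fox', 'owl', 'sat', 'the', 'tree']
Document terms: ['a', 'bee', 'fish', 'lake', 'leaf', 'owl', 'red', 'rock', 'run', 'tree']
Common terms: ['bee', 'fish', 'owl', 'tree']
Overlap count = 4

4


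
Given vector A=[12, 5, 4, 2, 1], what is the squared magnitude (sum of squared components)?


|A|^2 = sum of squared components
A[0]^2 = 12^2 = 144
A[1]^2 = 5^2 = 25
A[2]^2 = 4^2 = 16
A[3]^2 = 2^2 = 4
A[4]^2 = 1^2 = 1
Sum = 144 + 25 + 16 + 4 + 1 = 190

190


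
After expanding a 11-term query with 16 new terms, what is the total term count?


Original terms: 11
Expansion terms: 16
Total = 11 + 16 = 27

27


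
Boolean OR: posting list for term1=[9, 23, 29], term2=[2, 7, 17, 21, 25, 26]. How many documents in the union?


Boolean OR: find union of posting lists
term1 docs: [9, 23, 29]
term2 docs: [2, 7, 17, 21, 25, 26]
Union: [2, 7, 9, 17, 21, 23, 25, 26, 29]
|union| = 9

9


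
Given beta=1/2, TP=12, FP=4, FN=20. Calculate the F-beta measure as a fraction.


P = TP/(TP+FP) = 12/16 = 3/4
R = TP/(TP+FN) = 12/32 = 3/8
beta^2 = 1/2^2 = 1/4
(1 + beta^2) = 5/4
Numerator = (1+beta^2)*P*R = 45/128
Denominator = beta^2*P + R = 3/16 + 3/8 = 9/16
F_beta = 5/8

5/8


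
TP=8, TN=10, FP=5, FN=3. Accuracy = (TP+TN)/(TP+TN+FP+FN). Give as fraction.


Accuracy = (TP + TN) / (TP + TN + FP + FN)
TP + TN = 8 + 10 = 18
Total = 8 + 10 + 5 + 3 = 26
Accuracy = 18 / 26 = 9/13

9/13


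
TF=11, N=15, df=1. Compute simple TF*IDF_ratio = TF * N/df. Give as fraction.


TF * (N/df)
= 11 * (15/1)
= 11 * 15
= 165

165


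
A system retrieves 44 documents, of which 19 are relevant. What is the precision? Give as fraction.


Precision = relevant_retrieved / total_retrieved
= 19 / 44
= 19 / (19 + 25)
= 19/44

19/44


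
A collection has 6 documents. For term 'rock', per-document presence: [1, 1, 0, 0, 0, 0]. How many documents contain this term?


Checking each document for 'rock':
Doc 1: present
Doc 2: present
Doc 3: absent
Doc 4: absent
Doc 5: absent
Doc 6: absent
df = sum of presences = 1 + 1 + 0 + 0 + 0 + 0 = 2

2


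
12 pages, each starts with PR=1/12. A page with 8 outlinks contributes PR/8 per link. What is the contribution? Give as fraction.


Initial PR = 1/12 = 1/12
Outlinks = 8
Contribution per link = PR / outlinks
= 1/12 / 8
= 1/96

1/96


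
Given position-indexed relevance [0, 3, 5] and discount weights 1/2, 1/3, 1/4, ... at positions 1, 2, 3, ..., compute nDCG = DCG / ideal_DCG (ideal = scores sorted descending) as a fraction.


Position discount weights w_i = 1/(i+1) for i=1..3:
Weights = [1/2, 1/3, 1/4]
Actual relevance: [0, 3, 5]
DCG = 0/2 + 3/3 + 5/4 = 9/4
Ideal relevance (sorted desc): [5, 3, 0]
Ideal DCG = 5/2 + 3/3 + 0/4 = 7/2
nDCG = DCG / ideal_DCG = 9/4 / 7/2 = 9/14

9/14


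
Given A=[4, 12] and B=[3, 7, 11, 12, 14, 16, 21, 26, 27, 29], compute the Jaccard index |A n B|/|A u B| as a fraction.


A intersect B = [12]
|A intersect B| = 1
A union B = [3, 4, 7, 11, 12, 14, 16, 21, 26, 27, 29]
|A union B| = 11
Jaccard = 1/11 = 1/11

1/11


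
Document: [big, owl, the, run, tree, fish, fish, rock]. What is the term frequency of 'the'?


Document has 8 words
Scanning for 'the':
Found at positions: [2]
Count = 1

1


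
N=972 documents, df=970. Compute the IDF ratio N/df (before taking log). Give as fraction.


IDF ratio = N / df
= 972 / 970
= 486/485

486/485


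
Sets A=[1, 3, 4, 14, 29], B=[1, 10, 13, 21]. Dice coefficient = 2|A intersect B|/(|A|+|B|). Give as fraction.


A intersect B = [1]
|A intersect B| = 1
|A| = 5, |B| = 4
Dice = 2*1 / (5+4)
= 2 / 9 = 2/9

2/9


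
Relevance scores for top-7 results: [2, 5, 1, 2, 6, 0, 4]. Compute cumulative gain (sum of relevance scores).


Cumulative Gain = sum of relevance scores
Position 1: rel=2, running sum=2
Position 2: rel=5, running sum=7
Position 3: rel=1, running sum=8
Position 4: rel=2, running sum=10
Position 5: rel=6, running sum=16
Position 6: rel=0, running sum=16
Position 7: rel=4, running sum=20
CG = 20

20


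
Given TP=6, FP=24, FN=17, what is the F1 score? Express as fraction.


F1 = 2 * P * R / (P + R)
P = TP/(TP+FP) = 6/30 = 1/5
R = TP/(TP+FN) = 6/23 = 6/23
2 * P * R = 2 * 1/5 * 6/23 = 12/115
P + R = 1/5 + 6/23 = 53/115
F1 = 12/115 / 53/115 = 12/53

12/53


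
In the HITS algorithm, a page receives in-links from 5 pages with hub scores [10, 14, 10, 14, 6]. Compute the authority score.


Authority = sum of hub scores of in-linkers
In-link 1: hub score = 10
In-link 2: hub score = 14
In-link 3: hub score = 10
In-link 4: hub score = 14
In-link 5: hub score = 6
Authority = 10 + 14 + 10 + 14 + 6 = 54

54


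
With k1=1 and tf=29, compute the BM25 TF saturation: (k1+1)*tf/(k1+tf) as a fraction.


BM25 TF component = (k1+1)*tf / (k1+tf)
k1 = 1, tf = 29
Numerator = (1+1)*29 = 58
Denominator = 1 + 29 = 30
= 58/30 = 29/15

29/15


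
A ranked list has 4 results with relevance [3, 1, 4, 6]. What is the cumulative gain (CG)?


Cumulative Gain = sum of relevance scores
Position 1: rel=3, running sum=3
Position 2: rel=1, running sum=4
Position 3: rel=4, running sum=8
Position 4: rel=6, running sum=14
CG = 14

14


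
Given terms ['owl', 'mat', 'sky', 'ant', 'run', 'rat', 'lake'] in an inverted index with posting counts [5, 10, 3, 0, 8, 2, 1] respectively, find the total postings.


Summing posting list sizes:
'owl': 5 postings
'mat': 10 postings
'sky': 3 postings
'ant': 0 postings
'run': 8 postings
'rat': 2 postings
'lake': 1 postings
Total = 5 + 10 + 3 + 0 + 8 + 2 + 1 = 29

29


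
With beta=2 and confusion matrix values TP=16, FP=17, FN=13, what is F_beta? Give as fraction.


P = TP/(TP+FP) = 16/33 = 16/33
R = TP/(TP+FN) = 16/29 = 16/29
beta^2 = 2^2 = 4
(1 + beta^2) = 5
Numerator = (1+beta^2)*P*R = 1280/957
Denominator = beta^2*P + R = 64/33 + 16/29 = 2384/957
F_beta = 80/149

80/149


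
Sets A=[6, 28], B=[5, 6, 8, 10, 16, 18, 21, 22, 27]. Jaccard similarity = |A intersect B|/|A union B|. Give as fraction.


A intersect B = [6]
|A intersect B| = 1
A union B = [5, 6, 8, 10, 16, 18, 21, 22, 27, 28]
|A union B| = 10
Jaccard = 1/10 = 1/10

1/10


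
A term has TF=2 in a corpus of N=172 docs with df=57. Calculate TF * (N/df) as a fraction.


TF * (N/df)
= 2 * (172/57)
= 2 * 172/57
= 344/57

344/57


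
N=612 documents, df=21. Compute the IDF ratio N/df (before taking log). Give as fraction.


IDF ratio = N / df
= 612 / 21
= 204/7

204/7


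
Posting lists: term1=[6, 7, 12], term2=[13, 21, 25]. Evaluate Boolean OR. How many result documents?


Boolean OR: find union of posting lists
term1 docs: [6, 7, 12]
term2 docs: [13, 21, 25]
Union: [6, 7, 12, 13, 21, 25]
|union| = 6

6


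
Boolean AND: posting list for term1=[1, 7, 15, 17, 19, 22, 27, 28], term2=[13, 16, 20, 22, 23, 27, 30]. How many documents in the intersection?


Boolean AND: find intersection of posting lists
term1 docs: [1, 7, 15, 17, 19, 22, 27, 28]
term2 docs: [13, 16, 20, 22, 23, 27, 30]
Intersection: [22, 27]
|intersection| = 2

2


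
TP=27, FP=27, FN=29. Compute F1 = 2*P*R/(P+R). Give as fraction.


F1 = 2 * P * R / (P + R)
P = TP/(TP+FP) = 27/54 = 1/2
R = TP/(TP+FN) = 27/56 = 27/56
2 * P * R = 2 * 1/2 * 27/56 = 27/56
P + R = 1/2 + 27/56 = 55/56
F1 = 27/56 / 55/56 = 27/55

27/55


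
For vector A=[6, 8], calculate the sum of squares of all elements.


|A|^2 = sum of squared components
A[0]^2 = 6^2 = 36
A[1]^2 = 8^2 = 64
Sum = 36 + 64 = 100

100


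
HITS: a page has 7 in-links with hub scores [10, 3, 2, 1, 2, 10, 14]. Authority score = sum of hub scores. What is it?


Authority = sum of hub scores of in-linkers
In-link 1: hub score = 10
In-link 2: hub score = 3
In-link 3: hub score = 2
In-link 4: hub score = 1
In-link 5: hub score = 2
In-link 6: hub score = 10
In-link 7: hub score = 14
Authority = 10 + 3 + 2 + 1 + 2 + 10 + 14 = 42

42


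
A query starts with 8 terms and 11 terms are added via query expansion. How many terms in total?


Original terms: 8
Expansion terms: 11
Total = 8 + 11 = 19

19


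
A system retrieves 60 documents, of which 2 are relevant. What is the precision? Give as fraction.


Precision = relevant_retrieved / total_retrieved
= 2 / 60
= 2 / (2 + 58)
= 1/30

1/30


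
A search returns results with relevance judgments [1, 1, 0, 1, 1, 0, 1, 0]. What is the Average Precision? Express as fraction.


Computing P@k for each relevant position:
Position 1: relevant, P@1 = 1/1 = 1
Position 2: relevant, P@2 = 2/2 = 1
Position 3: not relevant
Position 4: relevant, P@4 = 3/4 = 3/4
Position 5: relevant, P@5 = 4/5 = 4/5
Position 6: not relevant
Position 7: relevant, P@7 = 5/7 = 5/7
Position 8: not relevant
Sum of P@k = 1 + 1 + 3/4 + 4/5 + 5/7 = 597/140
AP = 597/140 / 5 = 597/700

597/700


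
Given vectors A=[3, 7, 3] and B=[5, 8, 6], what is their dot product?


Dot product = sum of element-wise products
A[0]*B[0] = 3*5 = 15
A[1]*B[1] = 7*8 = 56
A[2]*B[2] = 3*6 = 18
Sum = 15 + 56 + 18 = 89

89


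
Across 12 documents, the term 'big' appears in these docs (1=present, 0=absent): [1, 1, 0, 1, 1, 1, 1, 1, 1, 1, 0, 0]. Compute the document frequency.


Checking each document for 'big':
Doc 1: present
Doc 2: present
Doc 3: absent
Doc 4: present
Doc 5: present
Doc 6: present
Doc 7: present
Doc 8: present
Doc 9: present
Doc 10: present
Doc 11: absent
Doc 12: absent
df = sum of presences = 1 + 1 + 0 + 1 + 1 + 1 + 1 + 1 + 1 + 1 + 0 + 0 = 9

9


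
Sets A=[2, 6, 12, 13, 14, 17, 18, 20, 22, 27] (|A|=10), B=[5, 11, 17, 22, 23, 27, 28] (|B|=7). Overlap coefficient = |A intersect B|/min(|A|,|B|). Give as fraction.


A intersect B = [17, 22, 27]
|A intersect B| = 3
min(|A|, |B|) = min(10, 7) = 7
Overlap = 3 / 7 = 3/7

3/7


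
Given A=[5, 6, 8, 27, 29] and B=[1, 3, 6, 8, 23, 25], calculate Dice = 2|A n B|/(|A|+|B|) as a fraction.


A intersect B = [6, 8]
|A intersect B| = 2
|A| = 5, |B| = 6
Dice = 2*2 / (5+6)
= 4 / 11 = 4/11

4/11


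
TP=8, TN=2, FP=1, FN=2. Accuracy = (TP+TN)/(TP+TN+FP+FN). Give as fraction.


Accuracy = (TP + TN) / (TP + TN + FP + FN)
TP + TN = 8 + 2 = 10
Total = 8 + 2 + 1 + 2 = 13
Accuracy = 10 / 13 = 10/13

10/13


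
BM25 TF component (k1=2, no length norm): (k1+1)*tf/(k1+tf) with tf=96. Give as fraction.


BM25 TF component = (k1+1)*tf / (k1+tf)
k1 = 2, tf = 96
Numerator = (2+1)*96 = 288
Denominator = 2 + 96 = 98
= 288/98 = 144/49

144/49


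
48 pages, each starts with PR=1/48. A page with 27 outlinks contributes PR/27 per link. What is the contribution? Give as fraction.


Initial PR = 1/48 = 1/48
Outlinks = 27
Contribution per link = PR / outlinks
= 1/48 / 27
= 1/1296

1/1296


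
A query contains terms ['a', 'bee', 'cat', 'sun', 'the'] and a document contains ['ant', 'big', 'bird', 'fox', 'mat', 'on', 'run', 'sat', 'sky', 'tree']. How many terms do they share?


Query terms: ['a', 'bee', 'cat', 'sun', 'the']
Document terms: ['ant', 'big', 'bird', 'fox', 'mat', 'on', 'run', 'sat', 'sky', 'tree']
Common terms: []
Overlap count = 0

0


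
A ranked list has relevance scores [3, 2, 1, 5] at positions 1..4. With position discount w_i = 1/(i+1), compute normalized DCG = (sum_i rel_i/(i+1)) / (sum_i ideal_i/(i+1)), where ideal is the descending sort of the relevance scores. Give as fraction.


Position discount weights w_i = 1/(i+1) for i=1..4:
Weights = [1/2, 1/3, 1/4, 1/5]
Actual relevance: [3, 2, 1, 5]
DCG = 3/2 + 2/3 + 1/4 + 5/5 = 41/12
Ideal relevance (sorted desc): [5, 3, 2, 1]
Ideal DCG = 5/2 + 3/3 + 2/4 + 1/5 = 21/5
nDCG = DCG / ideal_DCG = 41/12 / 21/5 = 205/252

205/252


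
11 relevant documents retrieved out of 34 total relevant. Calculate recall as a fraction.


Recall = retrieved_relevant / total_relevant
= 11 / 34
= 11 / (11 + 23)
= 11/34

11/34


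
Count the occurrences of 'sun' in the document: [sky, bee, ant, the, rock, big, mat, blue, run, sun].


Document has 10 words
Scanning for 'sun':
Found at positions: [9]
Count = 1

1


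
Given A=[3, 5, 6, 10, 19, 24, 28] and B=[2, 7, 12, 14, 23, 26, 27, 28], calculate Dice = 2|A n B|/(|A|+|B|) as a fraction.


A intersect B = [28]
|A intersect B| = 1
|A| = 7, |B| = 8
Dice = 2*1 / (7+8)
= 2 / 15 = 2/15

2/15


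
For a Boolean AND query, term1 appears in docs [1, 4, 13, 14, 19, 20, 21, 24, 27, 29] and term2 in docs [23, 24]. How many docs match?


Boolean AND: find intersection of posting lists
term1 docs: [1, 4, 13, 14, 19, 20, 21, 24, 27, 29]
term2 docs: [23, 24]
Intersection: [24]
|intersection| = 1

1


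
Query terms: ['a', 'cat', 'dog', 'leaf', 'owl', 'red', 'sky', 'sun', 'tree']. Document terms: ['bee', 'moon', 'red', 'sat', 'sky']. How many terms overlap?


Query terms: ['a', 'cat', 'dog', 'leaf', 'owl', 'red', 'sky', 'sun', 'tree']
Document terms: ['bee', 'moon', 'red', 'sat', 'sky']
Common terms: ['red', 'sky']
Overlap count = 2

2


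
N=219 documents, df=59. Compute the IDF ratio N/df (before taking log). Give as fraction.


IDF ratio = N / df
= 219 / 59
= 219/59

219/59


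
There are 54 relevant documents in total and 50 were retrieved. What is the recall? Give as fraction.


Recall = retrieved_relevant / total_relevant
= 50 / 54
= 50 / (50 + 4)
= 25/27

25/27


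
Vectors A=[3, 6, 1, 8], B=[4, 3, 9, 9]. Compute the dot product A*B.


Dot product = sum of element-wise products
A[0]*B[0] = 3*4 = 12
A[1]*B[1] = 6*3 = 18
A[2]*B[2] = 1*9 = 9
A[3]*B[3] = 8*9 = 72
Sum = 12 + 18 + 9 + 72 = 111

111


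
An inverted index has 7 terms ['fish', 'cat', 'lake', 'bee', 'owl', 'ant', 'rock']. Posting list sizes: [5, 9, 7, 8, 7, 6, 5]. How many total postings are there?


Summing posting list sizes:
'fish': 5 postings
'cat': 9 postings
'lake': 7 postings
'bee': 8 postings
'owl': 7 postings
'ant': 6 postings
'rock': 5 postings
Total = 5 + 9 + 7 + 8 + 7 + 6 + 5 = 47

47


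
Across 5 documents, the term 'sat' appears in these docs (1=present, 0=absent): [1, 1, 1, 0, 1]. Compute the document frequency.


Checking each document for 'sat':
Doc 1: present
Doc 2: present
Doc 3: present
Doc 4: absent
Doc 5: present
df = sum of presences = 1 + 1 + 1 + 0 + 1 = 4

4


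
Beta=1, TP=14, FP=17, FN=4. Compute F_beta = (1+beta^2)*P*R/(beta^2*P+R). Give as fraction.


P = TP/(TP+FP) = 14/31 = 14/31
R = TP/(TP+FN) = 14/18 = 7/9
beta^2 = 1^2 = 1
(1 + beta^2) = 2
Numerator = (1+beta^2)*P*R = 196/279
Denominator = beta^2*P + R = 14/31 + 7/9 = 343/279
F_beta = 4/7

4/7


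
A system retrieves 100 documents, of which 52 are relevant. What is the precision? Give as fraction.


Precision = relevant_retrieved / total_retrieved
= 52 / 100
= 52 / (52 + 48)
= 13/25

13/25


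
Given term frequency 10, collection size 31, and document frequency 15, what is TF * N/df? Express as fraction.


TF * (N/df)
= 10 * (31/15)
= 10 * 31/15
= 62/3

62/3


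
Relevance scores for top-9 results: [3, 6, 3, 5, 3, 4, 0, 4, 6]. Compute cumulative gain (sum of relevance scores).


Cumulative Gain = sum of relevance scores
Position 1: rel=3, running sum=3
Position 2: rel=6, running sum=9
Position 3: rel=3, running sum=12
Position 4: rel=5, running sum=17
Position 5: rel=3, running sum=20
Position 6: rel=4, running sum=24
Position 7: rel=0, running sum=24
Position 8: rel=4, running sum=28
Position 9: rel=6, running sum=34
CG = 34

34


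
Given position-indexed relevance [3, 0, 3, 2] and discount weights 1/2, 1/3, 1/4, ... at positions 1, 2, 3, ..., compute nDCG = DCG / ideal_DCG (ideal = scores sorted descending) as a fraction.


Position discount weights w_i = 1/(i+1) for i=1..4:
Weights = [1/2, 1/3, 1/4, 1/5]
Actual relevance: [3, 0, 3, 2]
DCG = 3/2 + 0/3 + 3/4 + 2/5 = 53/20
Ideal relevance (sorted desc): [3, 3, 2, 0]
Ideal DCG = 3/2 + 3/3 + 2/4 + 0/5 = 3
nDCG = DCG / ideal_DCG = 53/20 / 3 = 53/60

53/60


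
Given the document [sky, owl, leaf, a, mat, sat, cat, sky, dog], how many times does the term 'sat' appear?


Document has 9 words
Scanning for 'sat':
Found at positions: [5]
Count = 1

1


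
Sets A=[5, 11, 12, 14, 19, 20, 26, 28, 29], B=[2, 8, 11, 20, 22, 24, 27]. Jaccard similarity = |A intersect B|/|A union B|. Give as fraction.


A intersect B = [11, 20]
|A intersect B| = 2
A union B = [2, 5, 8, 11, 12, 14, 19, 20, 22, 24, 26, 27, 28, 29]
|A union B| = 14
Jaccard = 2/14 = 1/7

1/7


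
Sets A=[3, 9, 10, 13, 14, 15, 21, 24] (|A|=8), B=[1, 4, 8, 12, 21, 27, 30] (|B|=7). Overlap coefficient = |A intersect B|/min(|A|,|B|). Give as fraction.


A intersect B = [21]
|A intersect B| = 1
min(|A|, |B|) = min(8, 7) = 7
Overlap = 1 / 7 = 1/7

1/7


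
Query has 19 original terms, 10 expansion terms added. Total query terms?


Original terms: 19
Expansion terms: 10
Total = 19 + 10 = 29

29


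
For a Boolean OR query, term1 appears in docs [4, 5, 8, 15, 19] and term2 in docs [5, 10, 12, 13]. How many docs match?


Boolean OR: find union of posting lists
term1 docs: [4, 5, 8, 15, 19]
term2 docs: [5, 10, 12, 13]
Union: [4, 5, 8, 10, 12, 13, 15, 19]
|union| = 8

8


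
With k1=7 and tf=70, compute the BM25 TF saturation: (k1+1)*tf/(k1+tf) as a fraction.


BM25 TF component = (k1+1)*tf / (k1+tf)
k1 = 7, tf = 70
Numerator = (7+1)*70 = 560
Denominator = 7 + 70 = 77
= 560/77 = 80/11

80/11


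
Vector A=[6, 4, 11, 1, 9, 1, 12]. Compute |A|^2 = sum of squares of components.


|A|^2 = sum of squared components
A[0]^2 = 6^2 = 36
A[1]^2 = 4^2 = 16
A[2]^2 = 11^2 = 121
A[3]^2 = 1^2 = 1
A[4]^2 = 9^2 = 81
A[5]^2 = 1^2 = 1
A[6]^2 = 12^2 = 144
Sum = 36 + 16 + 121 + 1 + 81 + 1 + 144 = 400

400


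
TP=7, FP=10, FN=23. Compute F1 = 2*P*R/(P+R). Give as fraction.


F1 = 2 * P * R / (P + R)
P = TP/(TP+FP) = 7/17 = 7/17
R = TP/(TP+FN) = 7/30 = 7/30
2 * P * R = 2 * 7/17 * 7/30 = 49/255
P + R = 7/17 + 7/30 = 329/510
F1 = 49/255 / 329/510 = 14/47

14/47
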